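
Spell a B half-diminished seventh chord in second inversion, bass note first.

B half-diminished seventh is B–D–F–A. Second inversion puts the fifth (F) in the bass, with the remaining tones above: F, A, B, D.

F, A, B, D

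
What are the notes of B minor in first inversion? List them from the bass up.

Spelling B minor: B–D–F#. In first inversion the third is bass, giving D, F#, B from the bottom.

D, F#, B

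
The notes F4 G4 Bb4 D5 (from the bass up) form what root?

G

Reordering F, G, Bb, D into stacked thirds gives G–Bb–D–F; the bottom of that stack, G, is the root.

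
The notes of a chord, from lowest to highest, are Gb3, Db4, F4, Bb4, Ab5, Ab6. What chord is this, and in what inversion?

Reducing to letter names: Gb, Db, F, Bb, Ab. These stack in thirds as Gb–Bb–Db–F–Ab — a Gb major ninth chord.
The lowest note is Gb, the root of the chord, so this is root position.

Gb major ninth, root position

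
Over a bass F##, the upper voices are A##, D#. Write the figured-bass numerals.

6

The notes F##, A##, D# stack in thirds as D#–F##–A## — a D# augmented triad. The bass F## is the third, so this is first inversion: figured 6.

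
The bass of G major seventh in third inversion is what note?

In third inversion the seventh is lowest. For G major seventh (G–B–D–F#) that is F#.

F#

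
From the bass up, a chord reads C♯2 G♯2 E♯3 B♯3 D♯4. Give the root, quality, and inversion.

C# major ninth, root position

The pitch classes C#, G#, E#, B#, D# arrange in thirds as C#–E#–G#–B#–D#: a C# major ninth chord.
With the root (C#) in the bass, the chord is in root position.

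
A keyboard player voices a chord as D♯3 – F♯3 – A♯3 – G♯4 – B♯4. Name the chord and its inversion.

G# dominant ninth, second inversion

The pitch classes D#, F#, A#, G#, B# arrange in thirds as G#–B#–D#–F#–A#: a G# dominant ninth chord.
D# is the fifth of G# dominant ninth; fifth in the bass means second inversion.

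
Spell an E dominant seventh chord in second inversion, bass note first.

E dominant seventh is E–G#–B–D. Second inversion puts the fifth (B) in the bass, with the remaining tones above: B, D, E, G#.

B, D, E, G#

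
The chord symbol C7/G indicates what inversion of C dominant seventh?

second inversion

C7/G means C dominant seventh with G in the bass. G is the fifth of C dominant seventh (C–E–G–Bb), so this is second inversion.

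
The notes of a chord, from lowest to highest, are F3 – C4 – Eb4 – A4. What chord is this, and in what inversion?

The distinct note names are F, C, Eb, A. Stacked in thirds they read F–A–C–Eb, which is a dominant seventh chord on F.
With the root (F) in the bass, the chord is in root position (figured bass 7).

F dominant seventh, root position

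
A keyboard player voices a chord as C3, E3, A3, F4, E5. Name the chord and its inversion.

F major seventh, second inversion

Reducing to letter names: C, E, A, F. These stack in thirds as F–A–C–E — an F major seventh chord.
With the fifth (C) in the bass, the chord is in second inversion (figured bass 4/3).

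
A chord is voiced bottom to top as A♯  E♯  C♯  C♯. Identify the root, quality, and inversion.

A# minor, root position

The distinct note names are A#, E#, C#. Stacked in thirds they read A#–C#–E#, which is a minor triad on A#.
The lowest note is A#, the root of the chord, so this is root position (figured bass 5/3).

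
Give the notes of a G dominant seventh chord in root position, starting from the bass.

G dominant seventh is G–B–D–F. Root position puts the root (G) in the bass, with the remaining tones above: G, B, D, F.

G, B, D, F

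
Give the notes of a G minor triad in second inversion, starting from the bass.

D, G, Bb

The chord tones are G–Bb–D. With the fifth (D) lowest for second inversion: D, G, Bb.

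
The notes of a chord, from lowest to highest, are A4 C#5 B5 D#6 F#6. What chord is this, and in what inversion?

B dominant ninth, third inversion

The distinct note names are A, C#, B, D#, F#. Stacked in thirds they read B–D#–F#–A–C#, which is a dominant ninth chord on B.
The lowest note is A, the seventh of the chord, so this is third inversion.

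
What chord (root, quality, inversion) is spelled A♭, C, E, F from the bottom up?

F minor-major seventh, first inversion

Reducing to letter names: Ab, C, E, F. These stack in thirds as F–Ab–C–E — an F minor-major seventh chord.
The lowest note is Ab, the third of the chord, so this is first inversion (figured bass 6/5).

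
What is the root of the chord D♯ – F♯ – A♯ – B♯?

B#

Reordering D#, F#, A#, B# into stacked thirds gives B#–D#–F#–A#; the bottom of that stack, B#, is the root.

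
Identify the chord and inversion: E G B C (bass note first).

C major seventh, first inversion

The pitch classes E, G, B, C arrange in thirds as C–E–G–B: a C major seventh chord.
With the third (E) in the bass, the chord is in first inversion (figured bass 6/5).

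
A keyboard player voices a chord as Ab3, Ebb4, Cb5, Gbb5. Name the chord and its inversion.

The pitch classes Ab, Ebb, Cb, Gbb arrange in thirds as Ab–Cb–Ebb–Gbb: an Ab diminished seventh chord.
The lowest note is Ab, the root of the chord, so this is root position (figured bass 7).

Ab diminished seventh, root position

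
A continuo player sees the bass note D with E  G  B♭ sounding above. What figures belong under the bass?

4/2

The notes D, E, G, Bb stack in thirds as E–G–Bb–D — an E half-diminished seventh chord. The bass D is the seventh, so this is third inversion: figured 4/2.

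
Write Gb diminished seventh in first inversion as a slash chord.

Gbdim7/Bbb

First inversion of Gb diminished seventh has the third (Bbb) in the bass. As a slash chord: Gbdim7/Bbb.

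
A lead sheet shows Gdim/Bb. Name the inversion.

first inversion

Gdim/Bb means G diminished with Bb in the bass. Bb is the third of G diminished (G–Bb–Db), so this is first inversion.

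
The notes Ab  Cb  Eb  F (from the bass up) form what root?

F

Reordering Ab, Cb, Eb, F into stacked thirds gives F–Ab–Cb–Eb; the bottom of that stack, F, is the root.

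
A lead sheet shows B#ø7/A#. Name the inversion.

B#ø7/A# means B# half-diminished seventh with A# in the bass. A# is the seventh of B# half-diminished seventh (B#–D#–F#–A#), so this is third inversion.

third inversion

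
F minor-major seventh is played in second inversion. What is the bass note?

F minor-major seventh is F–Ab–C–E. Second inversion places the fifth in the bass: C.

C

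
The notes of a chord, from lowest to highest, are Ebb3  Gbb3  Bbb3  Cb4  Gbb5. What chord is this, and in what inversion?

The distinct note names are Ebb, Gbb, Bbb, Cb. Stacked in thirds they read Cb–Ebb–Gbb–Bbb, which is a half-diminished seventh chord on Cb.
The lowest note is Ebb, the third of the chord, so this is first inversion (figured bass 6/5).

Cb half-diminished seventh, first inversion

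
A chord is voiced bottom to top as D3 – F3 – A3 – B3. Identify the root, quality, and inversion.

B half-diminished seventh, first inversion

The distinct note names are D, F, A, B. Stacked in thirds they read B–D–F–A, which is a half-diminished seventh chord on B.
With the third (D) in the bass, the chord is in first inversion (figured bass 6/5).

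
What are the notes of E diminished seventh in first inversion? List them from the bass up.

G, Bb, Db, E

Spelling E diminished seventh: E–G–Bb–Db. In first inversion the third is bass, giving G, Bb, Db, E from the bottom.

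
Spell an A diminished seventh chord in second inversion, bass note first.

Eb, Gb, A, C

The chord tones are A–C–Eb–Gb. With the fifth (Eb) lowest for second inversion: Eb, Gb, A, C.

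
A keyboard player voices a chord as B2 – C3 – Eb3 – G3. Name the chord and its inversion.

C minor-major seventh, third inversion

The distinct note names are B, C, Eb, G. Stacked in thirds they read C–Eb–G–B, which is a minor-major seventh chord on C.
With the seventh (B) in the bass, the chord is in third inversion (figured bass 4/2).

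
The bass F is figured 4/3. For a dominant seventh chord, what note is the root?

Bb

The figures 4/3 mean the fifth of the chord is in the bass. If F is the fifth of a dominant seventh chord, the root is Bb (chord tones Bb–D–F–Ab).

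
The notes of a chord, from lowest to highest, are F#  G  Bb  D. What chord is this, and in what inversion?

G minor-major seventh, third inversion

The distinct note names are F#, G, Bb, D. Stacked in thirds they read G–Bb–D–F#, which is a minor-major seventh chord on G.
With the seventh (F#) in the bass, the chord is in third inversion (figured bass 4/2).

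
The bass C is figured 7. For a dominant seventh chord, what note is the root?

The figures 7 mean the root of the chord is in the bass. If C is the root of a dominant seventh chord, the root is C (chord tones C–E–G–Bb).

C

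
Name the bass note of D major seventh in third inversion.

In third inversion the seventh is lowest. For D major seventh (D–F#–A–C#) that is C#.

C#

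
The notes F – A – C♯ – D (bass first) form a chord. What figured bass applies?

6/5

The notes F, A, C#, D stack in thirds as D–F–A–C# — a D minor-major seventh chord. The bass F is the third, so this is first inversion: figured 6/5.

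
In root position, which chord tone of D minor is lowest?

D

D minor is D–F–A. Root position places the root in the bass: D.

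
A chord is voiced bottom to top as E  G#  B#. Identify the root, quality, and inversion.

E augmented, root position

Reducing to letter names: E, G#, B#. These stack in thirds as E–G#–B# — an E augmented triad.
E is the root of E augmented; root in the bass means root position (figured bass 5/3).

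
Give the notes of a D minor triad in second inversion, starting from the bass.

A, D, F

D minor is D–F–A. Second inversion puts the fifth (A) in the bass, with the remaining tones above: A, D, F.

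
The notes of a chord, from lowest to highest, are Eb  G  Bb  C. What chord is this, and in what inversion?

C minor seventh, first inversion

The pitch classes Eb, G, Bb, C arrange in thirds as C–Eb–G–Bb: a C minor seventh chord.
Eb is the third of C minor seventh; third in the bass means first inversion (figured bass 6/5).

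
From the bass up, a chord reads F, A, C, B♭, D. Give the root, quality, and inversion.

Reducing to letter names: F, A, C, Bb, D. These stack in thirds as Bb–D–F–A–C — a Bb major ninth chord.
The lowest note is F, the fifth of the chord, so this is second inversion.

Bb major ninth, second inversion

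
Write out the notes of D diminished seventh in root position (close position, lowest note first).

Spelling D diminished seventh: D–F–Ab–Cb. In root position the root is bass, giving D, F, Ab, Cb from the bottom.

D, F, Ab, Cb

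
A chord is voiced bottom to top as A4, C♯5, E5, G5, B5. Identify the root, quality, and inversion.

A dominant ninth, root position

Reducing to letter names: A, C#, E, G, B. These stack in thirds as A–C#–E–G–B — an A dominant ninth chord.
With the root (A) in the bass, the chord is in root position.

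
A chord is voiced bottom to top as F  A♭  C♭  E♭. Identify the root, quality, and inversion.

Reducing to letter names: F, Ab, Cb, Eb. These stack in thirds as F–Ab–Cb–Eb — an F half-diminished seventh chord.
F is the root of F half-diminished seventh; root in the bass means root position (figured bass 7).

F half-diminished seventh, root position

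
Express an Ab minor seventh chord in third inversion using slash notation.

Third inversion of Ab minor seventh has the seventh (Gb) in the bass. As a slash chord: Abm7/Gb.

Abm7/Gb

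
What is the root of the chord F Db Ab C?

Db

The distinct letter names are F, Db, Ab, C. Arranged as a stack of thirds they read Db–F–Ab–C, so Db is the root (a Db major seventh chord).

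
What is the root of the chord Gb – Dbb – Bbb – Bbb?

Gb

Gb, Dbb, Bbb are the tones of a Gb diminished triad (Gb–Bbb–Dbb), making Gb the root.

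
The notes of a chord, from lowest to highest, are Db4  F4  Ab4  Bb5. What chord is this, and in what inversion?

The pitch classes Db, F, Ab, Bb arrange in thirds as Bb–Db–F–Ab: a Bb minor seventh chord.
The lowest note is Db, the third of the chord, so this is first inversion (figured bass 6/5).

Bb minor seventh, first inversion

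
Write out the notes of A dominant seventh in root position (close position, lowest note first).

A, C#, E, G

Spelling A dominant seventh: A–C#–E–G. In root position the root is bass, giving A, C#, E, G from the bottom.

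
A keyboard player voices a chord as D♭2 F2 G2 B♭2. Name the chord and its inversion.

G half-diminished seventh, second inversion

The distinct note names are Db, F, G, Bb. Stacked in thirds they read G–Bb–Db–F, which is a half-diminished seventh chord on G.
Db is the fifth of G half-diminished seventh; fifth in the bass means second inversion (figured bass 4/3).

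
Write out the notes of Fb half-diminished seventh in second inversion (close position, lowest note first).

Spelling Fb half-diminished seventh: Fb–Abb–Cbb–Ebb. In second inversion the fifth is bass, giving Cbb, Ebb, Fb, Abb from the bottom.

Cbb, Ebb, Fb, Abb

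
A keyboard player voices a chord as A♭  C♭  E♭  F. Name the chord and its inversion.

The distinct note names are Ab, Cb, Eb, F. Stacked in thirds they read F–Ab–Cb–Eb, which is a half-diminished seventh chord on F.
With the third (Ab) in the bass, the chord is in first inversion (figured bass 6/5).

F half-diminished seventh, first inversion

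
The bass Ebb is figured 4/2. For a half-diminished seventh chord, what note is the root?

Fb

The figures 4/2 mean the seventh of the chord is in the bass. If Ebb is the seventh of a half-diminished seventh chord, the root is Fb (chord tones Fb–Abb–Cbb–Ebb).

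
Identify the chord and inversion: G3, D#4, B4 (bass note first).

G augmented, root position

The distinct note names are G, D#, B. Stacked in thirds they read G–B–D#, which is an augmented triad on G.
The lowest note is G, the root of the chord, so this is root position (figured bass 5/3).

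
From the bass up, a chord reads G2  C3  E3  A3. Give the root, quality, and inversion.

The pitch classes G, C, E, A arrange in thirds as A–C–E–G: an A minor seventh chord.
G is the seventh of A minor seventh; seventh in the bass means third inversion (figured bass 4/2).

A minor seventh, third inversion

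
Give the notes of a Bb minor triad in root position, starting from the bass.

Spelling Bb minor: Bb–Db–F. In root position the root is bass, giving Bb, Db, F from the bottom.

Bb, Db, F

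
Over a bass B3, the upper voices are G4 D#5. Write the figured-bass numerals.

The notes B, G, D# stack in thirds as G–B–D# — a G augmented triad. The bass B is the third, so this is first inversion: figured 6.

6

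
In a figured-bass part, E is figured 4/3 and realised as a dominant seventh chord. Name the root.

A

The figures 4/3 mean the fifth of the chord is in the bass. If E is the fifth of a dominant seventh chord, the root is A (chord tones A–C#–E–G).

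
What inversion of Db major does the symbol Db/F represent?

first inversion

Db/F means Db major with F in the bass. F is the third of Db major (Db–F–Ab), so this is first inversion.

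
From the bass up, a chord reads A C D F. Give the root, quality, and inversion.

D minor seventh, second inversion

The pitch classes A, C, D, F arrange in thirds as D–F–A–C: a D minor seventh chord.
A is the fifth of D minor seventh; fifth in the bass means second inversion (figured bass 4/3).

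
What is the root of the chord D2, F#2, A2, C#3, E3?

D

D, F#, A, C#, E are the tones of a D major ninth chord (D–F#–A–C#–E), making D the root.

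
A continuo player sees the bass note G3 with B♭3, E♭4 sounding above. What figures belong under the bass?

The notes G, Bb, Eb stack in thirds as Eb–G–Bb — an Eb major triad. The bass G is the third, so this is first inversion: figured 6.

6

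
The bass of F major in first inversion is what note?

A

In first inversion the third is lowest. For F major (F–A–C) that is A.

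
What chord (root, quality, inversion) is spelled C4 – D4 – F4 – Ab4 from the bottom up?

Reducing to letter names: C, D, F, Ab. These stack in thirds as D–F–Ab–C — a D half-diminished seventh chord.
With the seventh (C) in the bass, the chord is in third inversion (figured bass 4/2).

D half-diminished seventh, third inversion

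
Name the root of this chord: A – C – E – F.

The distinct letter names are A, C, E, F. Arranged as a stack of thirds they read F–A–C–E, so F is the root (an F major seventh chord).

F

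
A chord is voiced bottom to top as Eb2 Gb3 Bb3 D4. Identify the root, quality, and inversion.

Reducing to letter names: Eb, Gb, Bb, D. These stack in thirds as Eb–Gb–Bb–D — an Eb minor-major seventh chord.
The lowest note is Eb, the root of the chord, so this is root position (figured bass 7).

Eb minor-major seventh, root position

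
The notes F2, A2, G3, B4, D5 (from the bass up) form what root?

F, A, G, B, D are the tones of a G dominant ninth chord (G–B–D–F–A), making G the root.

G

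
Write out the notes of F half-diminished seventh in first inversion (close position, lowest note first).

Ab, Cb, Eb, F

Spelling F half-diminished seventh: F–Ab–Cb–Eb. In first inversion the third is bass, giving Ab, Cb, Eb, F from the bottom.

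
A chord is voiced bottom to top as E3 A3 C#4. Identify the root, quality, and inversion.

A major, second inversion

Reducing to letter names: E, A, C#. These stack in thirds as A–C#–E — an A major triad.
E is the fifth of A major; fifth in the bass means second inversion (figured bass 6/4).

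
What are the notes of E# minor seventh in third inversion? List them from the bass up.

D#, E#, G#, B#

The chord tones are E#–G#–B#–D#. With the seventh (D#) lowest for third inversion: D#, E#, G#, B#.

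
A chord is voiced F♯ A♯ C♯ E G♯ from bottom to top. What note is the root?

The distinct letter names are F#, A#, C#, E, G#. Arranged as a stack of thirds they read F#–A#–C#–E–G#, so F# is the root (an F# dominant ninth chord).

F#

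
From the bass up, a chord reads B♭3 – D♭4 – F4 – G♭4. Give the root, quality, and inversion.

Gb major seventh, first inversion

Reducing to letter names: Bb, Db, F, Gb. These stack in thirds as Gb–Bb–Db–F — a Gb major seventh chord.
Bb is the third of Gb major seventh; third in the bass means first inversion (figured bass 6/5).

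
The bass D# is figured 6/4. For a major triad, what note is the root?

The figures 6/4 mean the fifth of the chord is in the bass. If D# is the fifth of a major triad, the root is G# (chord tones G#–B#–D#).

G#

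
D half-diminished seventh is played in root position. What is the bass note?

D half-diminished seventh is D–F–Ab–C. Root position places the root in the bass: D.

D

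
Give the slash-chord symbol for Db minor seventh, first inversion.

Dbm7/Fb

First inversion of Db minor seventh has the third (Fb) in the bass. As a slash chord: Dbm7/Fb.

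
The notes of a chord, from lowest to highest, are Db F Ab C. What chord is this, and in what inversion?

Db major seventh, root position

The distinct note names are Db, F, Ab, C. Stacked in thirds they read Db–F–Ab–C, which is a major seventh chord on Db.
The lowest note is Db, the root of the chord, so this is root position (figured bass 7).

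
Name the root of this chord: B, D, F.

B

B, D, F are the tones of a B diminished triad (B–D–F), making B the root.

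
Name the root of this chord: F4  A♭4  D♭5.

Reordering F, Ab, Db into stacked thirds gives Db–F–Ab; the bottom of that stack, Db, is the root.

Db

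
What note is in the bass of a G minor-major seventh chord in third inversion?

F#

The seventh of G minor-major seventh (G–Bb–D–F#) is F#; that is the bass in third inversion.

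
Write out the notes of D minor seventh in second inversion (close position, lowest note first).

D minor seventh is D–F–A–C. Second inversion puts the fifth (A) in the bass, with the remaining tones above: A, C, D, F.

A, C, D, F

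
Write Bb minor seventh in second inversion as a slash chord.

Bbm7/F

Second inversion of Bb minor seventh has the fifth (F) in the bass. As a slash chord: Bbm7/F.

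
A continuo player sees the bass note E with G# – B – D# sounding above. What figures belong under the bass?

7

The notes E, G#, B, D# stack in thirds as E–G#–B–D# — an E major seventh chord. The bass E is the root, so this is root position: figured 7.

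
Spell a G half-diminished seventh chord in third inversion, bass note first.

Spelling G half-diminished seventh: G–Bb–Db–F. In third inversion the seventh is bass, giving F, G, Bb, Db from the bottom.

F, G, Bb, Db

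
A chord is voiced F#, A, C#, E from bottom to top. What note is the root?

The distinct letter names are F#, A, C#, E. Arranged as a stack of thirds they read F#–A–C#–E, so F# is the root (an F# minor seventh chord).

F#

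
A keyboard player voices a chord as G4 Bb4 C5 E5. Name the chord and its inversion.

Reducing to letter names: G, Bb, C, E. These stack in thirds as C–E–G–Bb — a C dominant seventh chord.
The lowest note is G, the fifth of the chord, so this is second inversion (figured bass 4/3).

C dominant seventh, second inversion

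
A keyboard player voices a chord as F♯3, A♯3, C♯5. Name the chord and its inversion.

F# major, root position

The pitch classes F#, A#, C# arrange in thirds as F#–A#–C#: an F# major triad.
F# is the root of F# major; root in the bass means root position (figured bass 5/3).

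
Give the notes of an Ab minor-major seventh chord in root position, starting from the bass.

Ab, Cb, Eb, G

The chord tones are Ab–Cb–Eb–G. With the root (Ab) lowest for root position: Ab, Cb, Eb, G.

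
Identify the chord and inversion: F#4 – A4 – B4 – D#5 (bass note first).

B dominant seventh, second inversion

The pitch classes F#, A, B, D# arrange in thirds as B–D#–F#–A: a B dominant seventh chord.
With the fifth (F#) in the bass, the chord is in second inversion (figured bass 4/3).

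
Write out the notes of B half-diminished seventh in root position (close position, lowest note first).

The chord tones are B–D–F–A. With the root (B) lowest for root position: B, D, F, A.

B, D, F, A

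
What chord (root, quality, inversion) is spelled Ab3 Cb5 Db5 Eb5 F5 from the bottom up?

Reducing to letter names: Ab, Cb, Db, Eb, F. These stack in thirds as Db–F–Ab–Cb–Eb — a Db dominant ninth chord.
With the fifth (Ab) in the bass, the chord is in second inversion.

Db dominant ninth, second inversion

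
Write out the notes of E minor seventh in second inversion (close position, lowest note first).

B, D, E, G

E minor seventh is E–G–B–D. Second inversion puts the fifth (B) in the bass, with the remaining tones above: B, D, E, G.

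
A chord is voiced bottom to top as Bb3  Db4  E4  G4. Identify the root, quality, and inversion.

Reducing to letter names: Bb, Db, E, G. These stack in thirds as E–G–Bb–Db — an E diminished seventh chord.
Bb is the fifth of E diminished seventh; fifth in the bass means second inversion (figured bass 4/3).

E diminished seventh, second inversion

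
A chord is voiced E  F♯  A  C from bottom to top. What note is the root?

F#

Reordering E, F#, A, C into stacked thirds gives F#–A–C–E; the bottom of that stack, F#, is the root.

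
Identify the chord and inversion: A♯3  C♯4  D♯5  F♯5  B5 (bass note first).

B major ninth, third inversion

The pitch classes A#, C#, D#, F#, B arrange in thirds as B–D#–F#–A#–C#: a B major ninth chord.
The lowest note is A#, the seventh of the chord, so this is third inversion.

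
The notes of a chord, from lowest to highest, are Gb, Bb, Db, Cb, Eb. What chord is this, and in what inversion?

The pitch classes Gb, Bb, Db, Cb, Eb arrange in thirds as Cb–Eb–Gb–Bb–Db: a Cb major ninth chord.
The lowest note is Gb, the fifth of the chord, so this is second inversion.

Cb major ninth, second inversion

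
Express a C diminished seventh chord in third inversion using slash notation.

Cdim7/Bbb

Third inversion of C diminished seventh has the seventh (Bbb) in the bass. As a slash chord: Cdim7/Bbb.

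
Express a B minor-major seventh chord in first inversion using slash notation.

First inversion of B minor-major seventh has the third (D) in the bass. As a slash chord: Bm(maj7)/D.

Bm(maj7)/D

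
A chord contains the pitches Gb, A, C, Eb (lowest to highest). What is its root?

A

Gb, A, C, Eb are the tones of an A diminished seventh chord (A–C–Eb–Gb), making A the root.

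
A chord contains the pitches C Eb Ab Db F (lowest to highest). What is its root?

Db

Reordering C, Eb, Ab, Db, F into stacked thirds gives Db–F–Ab–C–Eb; the bottom of that stack, Db, is the root.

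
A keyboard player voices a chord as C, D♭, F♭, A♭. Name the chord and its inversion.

Db minor-major seventh, third inversion

Reducing to letter names: C, Db, Fb, Ab. These stack in thirds as Db–Fb–Ab–C — a Db minor-major seventh chord.
C is the seventh of Db minor-major seventh; seventh in the bass means third inversion (figured bass 4/2).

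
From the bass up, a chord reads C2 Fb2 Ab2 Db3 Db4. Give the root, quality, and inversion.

The distinct note names are C, Fb, Ab, Db. Stacked in thirds they read Db–Fb–Ab–C, which is a minor-major seventh chord on Db.
C is the seventh of Db minor-major seventh; seventh in the bass means third inversion (figured bass 4/2).

Db minor-major seventh, third inversion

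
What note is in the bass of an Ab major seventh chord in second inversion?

In second inversion the fifth is lowest. For Ab major seventh (Ab–C–Eb–G) that is Eb.

Eb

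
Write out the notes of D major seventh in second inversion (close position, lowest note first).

A, C#, D, F#

The chord tones are D–F#–A–C#. With the fifth (A) lowest for second inversion: A, C#, D, F#.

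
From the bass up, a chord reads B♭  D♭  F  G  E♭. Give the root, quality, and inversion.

Eb dominant ninth, second inversion

Reducing to letter names: Bb, Db, F, G, Eb. These stack in thirds as Eb–G–Bb–Db–F — an Eb dominant ninth chord.
With the fifth (Bb) in the bass, the chord is in second inversion.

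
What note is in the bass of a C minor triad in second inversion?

G

The fifth of C minor (C–Eb–G) is G; that is the bass in second inversion.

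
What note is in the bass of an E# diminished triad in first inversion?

G#

E# diminished is E#–G#–B. First inversion places the third in the bass: G#.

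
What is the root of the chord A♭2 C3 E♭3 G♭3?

The distinct letter names are Ab, C, Eb, Gb. Arranged as a stack of thirds they read Ab–C–Eb–Gb, so Ab is the root (an Ab dominant seventh chord).

Ab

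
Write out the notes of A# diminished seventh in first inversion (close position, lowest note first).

C#, E, G, A#

The chord tones are A#–C#–E–G. With the third (C#) lowest for first inversion: C#, E, G, A#.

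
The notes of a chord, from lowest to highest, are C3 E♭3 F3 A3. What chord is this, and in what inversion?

The distinct note names are C, Eb, F, A. Stacked in thirds they read F–A–C–Eb, which is a dominant seventh chord on F.
The lowest note is C, the fifth of the chord, so this is second inversion (figured bass 4/3).

F dominant seventh, second inversion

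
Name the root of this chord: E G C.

E, G, C are the tones of a C major triad (C–E–G), making C the root.

C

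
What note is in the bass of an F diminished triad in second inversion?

The fifth of F diminished (F–Ab–Cb) is Cb; that is the bass in second inversion.

Cb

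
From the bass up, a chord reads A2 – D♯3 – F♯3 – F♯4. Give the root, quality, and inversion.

The pitch classes A, D#, F# arrange in thirds as D#–F#–A: a D# diminished triad.
A is the fifth of D# diminished; fifth in the bass means second inversion (figured bass 6/4).

D# diminished, second inversion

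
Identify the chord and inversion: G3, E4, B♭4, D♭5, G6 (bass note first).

Reducing to letter names: G, E, Bb, Db. These stack in thirds as E–G–Bb–Db — an E diminished seventh chord.
With the third (G) in the bass, the chord is in first inversion (figured bass 6/5).

E diminished seventh, first inversion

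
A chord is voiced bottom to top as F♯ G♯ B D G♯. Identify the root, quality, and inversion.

Reducing to letter names: F#, G#, B, D. These stack in thirds as G#–B–D–F# — a G# half-diminished seventh chord.
With the seventh (F#) in the bass, the chord is in third inversion (figured bass 4/2).

G# half-diminished seventh, third inversion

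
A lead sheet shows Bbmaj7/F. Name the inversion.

Bbmaj7/F means Bb major seventh with F in the bass. F is the fifth of Bb major seventh (Bb–D–F–A), so this is second inversion.

second inversion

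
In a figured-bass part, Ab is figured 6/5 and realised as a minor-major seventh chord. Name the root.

F

The figures 6/5 mean the third of the chord is in the bass. If Ab is the third of a minor-major seventh chord, the root is F (chord tones F–Ab–C–E).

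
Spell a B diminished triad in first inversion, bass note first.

D, F, B

Spelling B diminished: B–D–F. In first inversion the third is bass, giving D, F, B from the bottom.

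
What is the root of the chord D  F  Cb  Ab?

The distinct letter names are D, F, Cb, Ab. Arranged as a stack of thirds they read D–F–Ab–Cb, so D is the root (a D diminished seventh chord).

D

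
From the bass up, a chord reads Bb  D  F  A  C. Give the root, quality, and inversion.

Bb major ninth, root position

Reducing to letter names: Bb, D, F, A, C. These stack in thirds as Bb–D–F–A–C — a Bb major ninth chord.
The lowest note is Bb, the root of the chord, so this is root position.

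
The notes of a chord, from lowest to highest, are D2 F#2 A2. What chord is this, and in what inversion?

D major, root position

The distinct note names are D, F#, A. Stacked in thirds they read D–F#–A, which is a major triad on D.
The lowest note is D, the root of the chord, so this is root position (figured bass 5/3).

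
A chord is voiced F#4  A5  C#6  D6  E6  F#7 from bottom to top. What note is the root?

Reordering F#, A, C#, D, E into stacked thirds gives D–F#–A–C#–E; the bottom of that stack, D, is the root.

D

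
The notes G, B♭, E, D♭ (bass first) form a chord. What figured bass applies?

6/5

The notes G, Bb, E, Db stack in thirds as E–G–Bb–Db — an E diminished seventh chord. The bass G is the third, so this is first inversion: figured 6/5.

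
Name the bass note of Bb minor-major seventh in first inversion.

The third of Bb minor-major seventh (Bb–Db–F–A) is Db; that is the bass in first inversion.

Db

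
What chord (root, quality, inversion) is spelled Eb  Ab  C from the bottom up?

The distinct note names are Eb, Ab, C. Stacked in thirds they read Ab–C–Eb, which is a major triad on Ab.
Eb is the fifth of Ab major; fifth in the bass means second inversion (figured bass 6/4).

Ab major, second inversion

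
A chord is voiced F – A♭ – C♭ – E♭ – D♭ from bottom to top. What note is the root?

Reordering F, Ab, Cb, Eb, Db into stacked thirds gives Db–F–Ab–Cb–Eb; the bottom of that stack, Db, is the root.

Db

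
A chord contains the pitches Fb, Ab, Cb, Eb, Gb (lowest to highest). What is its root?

Fb, Ab, Cb, Eb, Gb are the tones of an Fb major ninth chord (Fb–Ab–Cb–Eb–Gb), making Fb the root.

Fb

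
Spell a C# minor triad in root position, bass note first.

C# minor is C#–E–G#. Root position puts the root (C#) in the bass, with the remaining tones above: C#, E, G#.

C#, E, G#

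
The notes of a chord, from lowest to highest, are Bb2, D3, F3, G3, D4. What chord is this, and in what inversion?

Reducing to letter names: Bb, D, F, G. These stack in thirds as G–Bb–D–F — a G minor seventh chord.
The lowest note is Bb, the third of the chord, so this is first inversion (figured bass 6/5).

G minor seventh, first inversion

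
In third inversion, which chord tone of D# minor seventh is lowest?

D# minor seventh is D#–F#–A#–C#. Third inversion places the seventh in the bass: C#.

C#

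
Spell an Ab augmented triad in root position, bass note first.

Ab augmented is Ab–C–E. Root position puts the root (Ab) in the bass, with the remaining tones above: Ab, C, E.

Ab, C, E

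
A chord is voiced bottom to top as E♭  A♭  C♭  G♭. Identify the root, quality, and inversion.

Ab minor seventh, second inversion

Reducing to letter names: Eb, Ab, Cb, Gb. These stack in thirds as Ab–Cb–Eb–Gb — an Ab minor seventh chord.
Eb is the fifth of Ab minor seventh; fifth in the bass means second inversion (figured bass 4/3).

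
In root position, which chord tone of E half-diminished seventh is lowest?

The root of E half-diminished seventh (E–G–Bb–D) is E; that is the bass in root position.

E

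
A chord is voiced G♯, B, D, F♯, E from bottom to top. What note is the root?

E

G#, B, D, F#, E are the tones of an E dominant ninth chord (E–G#–B–D–F#), making E the root.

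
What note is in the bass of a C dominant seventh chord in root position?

In root position the root is lowest. For C dominant seventh (C–E–G–Bb) that is C.

C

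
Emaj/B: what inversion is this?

second inversion

Emaj/B means E major with B in the bass. B is the fifth of E major (E–G#–B), so this is second inversion.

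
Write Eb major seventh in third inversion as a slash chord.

Third inversion of Eb major seventh has the seventh (D) in the bass. As a slash chord: Ebmaj7/D.

Ebmaj7/D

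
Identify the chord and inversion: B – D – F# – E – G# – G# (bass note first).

Reducing to letter names: B, D, F#, E, G#. These stack in thirds as E–G#–B–D–F# — an E dominant ninth chord.
B is the fifth of E dominant ninth; fifth in the bass means second inversion.

E dominant ninth, second inversion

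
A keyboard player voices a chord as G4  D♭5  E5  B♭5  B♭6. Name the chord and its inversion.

Reducing to letter names: G, Db, E, Bb. These stack in thirds as E–G–Bb–Db — an E diminished seventh chord.
The lowest note is G, the third of the chord, so this is first inversion (figured bass 6/5).

E diminished seventh, first inversion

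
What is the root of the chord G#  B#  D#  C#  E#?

Reordering G#, B#, D#, C#, E# into stacked thirds gives C#–E#–G#–B#–D#; the bottom of that stack, C#, is the root.

C#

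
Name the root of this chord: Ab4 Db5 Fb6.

Ab, Db, Fb are the tones of a Db minor triad (Db–Fb–Ab), making Db the root.

Db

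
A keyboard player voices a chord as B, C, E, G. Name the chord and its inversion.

The distinct note names are B, C, E, G. Stacked in thirds they read C–E–G–B, which is a major seventh chord on C.
With the seventh (B) in the bass, the chord is in third inversion (figured bass 4/2).

C major seventh, third inversion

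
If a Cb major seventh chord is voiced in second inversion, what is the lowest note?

The fifth of Cb major seventh (Cb–Eb–Gb–Bb) is Gb; that is the bass in second inversion.

Gb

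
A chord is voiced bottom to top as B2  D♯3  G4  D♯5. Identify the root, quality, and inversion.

The distinct note names are B, D#, G. Stacked in thirds they read G–B–D#, which is an augmented triad on G.
B is the third of G augmented; third in the bass means first inversion (figured bass 6).

G augmented, first inversion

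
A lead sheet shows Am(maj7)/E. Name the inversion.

Am(maj7)/E means A minor-major seventh with E in the bass. E is the fifth of A minor-major seventh (A–C–E–G#), so this is second inversion.

second inversion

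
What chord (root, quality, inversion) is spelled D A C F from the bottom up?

D minor seventh, root position

The pitch classes D, A, C, F arrange in thirds as D–F–A–C: a D minor seventh chord.
D is the root of D minor seventh; root in the bass means root position (figured bass 7).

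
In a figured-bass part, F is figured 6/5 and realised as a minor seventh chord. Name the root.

The figures 6/5 mean the third of the chord is in the bass. If F is the third of a minor seventh chord, the root is D (chord tones D–F–A–C).

D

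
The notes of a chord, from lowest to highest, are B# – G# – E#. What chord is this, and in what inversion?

E# minor, second inversion

The pitch classes B#, G#, E# arrange in thirds as E#–G#–B#: an E# minor triad.
B# is the fifth of E# minor; fifth in the bass means second inversion (figured bass 6/4).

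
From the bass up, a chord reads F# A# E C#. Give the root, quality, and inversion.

The pitch classes F#, A#, E, C# arrange in thirds as F#–A#–C#–E: an F# dominant seventh chord.
F# is the root of F# dominant seventh; root in the bass means root position (figured bass 7).

F# dominant seventh, root position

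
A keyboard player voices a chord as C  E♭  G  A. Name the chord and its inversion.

The pitch classes C, Eb, G, A arrange in thirds as A–C–Eb–G: an A half-diminished seventh chord.
With the third (C) in the bass, the chord is in first inversion (figured bass 6/5).

A half-diminished seventh, first inversion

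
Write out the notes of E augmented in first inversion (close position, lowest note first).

The chord tones are E–G#–B#. With the third (G#) lowest for first inversion: G#, B#, E.

G#, B#, E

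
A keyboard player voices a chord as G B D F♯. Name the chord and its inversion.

The pitch classes G, B, D, F# arrange in thirds as G–B–D–F#: a G major seventh chord.
With the root (G) in the bass, the chord is in root position (figured bass 7).

G major seventh, root position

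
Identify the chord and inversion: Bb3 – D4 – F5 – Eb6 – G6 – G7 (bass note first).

Reducing to letter names: Bb, D, F, Eb, G. These stack in thirds as Eb–G–Bb–D–F — an Eb major ninth chord.
With the fifth (Bb) in the bass, the chord is in second inversion.

Eb major ninth, second inversion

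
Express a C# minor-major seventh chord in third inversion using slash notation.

C#m(maj7)/B#

Third inversion of C# minor-major seventh has the seventh (B#) in the bass. As a slash chord: C#m(maj7)/B#.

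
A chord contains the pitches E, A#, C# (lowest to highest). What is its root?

A#

The distinct letter names are E, A#, C#. Arranged as a stack of thirds they read A#–C#–E, so A# is the root (an A# diminished triad).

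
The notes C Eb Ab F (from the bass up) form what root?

The distinct letter names are C, Eb, Ab, F. Arranged as a stack of thirds they read F–Ab–C–Eb, so F is the root (an F minor seventh chord).

F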